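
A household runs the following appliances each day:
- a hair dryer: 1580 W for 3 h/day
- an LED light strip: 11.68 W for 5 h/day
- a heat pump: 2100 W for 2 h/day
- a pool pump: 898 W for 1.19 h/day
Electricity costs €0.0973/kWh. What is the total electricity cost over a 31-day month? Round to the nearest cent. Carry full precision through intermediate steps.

€30.37

hair dryer: 1580 W × 3 h × 31 d = 146,940 Wh = 146.9 kWh
LED light strip: 11.68 W × 5 h × 31 d = 1,810 Wh = 1.81 kWh
heat pump: 2100 W × 2 h × 31 d = 130,200 Wh = 130.2 kWh
pool pump: 898 W × 1.19 h × 31 d = 33,127 Wh = 33.13 kWh
Total energy = 146.9 + 1.81 + 130.2 + 33.13 = 312.1 kWh
Cost = 312.1 kWh × €0.0973 = €30.37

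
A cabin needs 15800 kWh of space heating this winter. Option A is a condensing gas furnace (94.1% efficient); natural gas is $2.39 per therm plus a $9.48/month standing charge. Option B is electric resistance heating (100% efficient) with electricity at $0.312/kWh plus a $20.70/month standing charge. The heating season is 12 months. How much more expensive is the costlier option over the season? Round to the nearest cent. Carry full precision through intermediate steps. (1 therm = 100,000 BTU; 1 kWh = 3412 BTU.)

Heat load = 15800 kWh × 3412 = 53,909,600 BTU
Gas: input = 53,909,600 / 0.941 = 57,289,692 BTU = 572.9 therm → 572.9 × $2.39 = $1,369.22; + 12 × $9.48 standing = $1,482.98
Electric: 53,909,600 BTU / 3412 = 15,800 kWh → × $0.312 = $4,929.60; + 12 × $20.70 standing = $5,178.00
Difference = |$1,482.98 − $5,178.00| = $3,695.02

$3695.02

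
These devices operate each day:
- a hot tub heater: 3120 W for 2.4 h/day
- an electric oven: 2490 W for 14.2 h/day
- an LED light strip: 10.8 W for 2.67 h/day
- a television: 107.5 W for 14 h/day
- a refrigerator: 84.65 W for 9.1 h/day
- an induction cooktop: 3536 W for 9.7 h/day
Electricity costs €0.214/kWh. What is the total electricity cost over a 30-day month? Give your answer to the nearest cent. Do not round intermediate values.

€510.06

hot tub heater: 3120 W × 2.4 h × 30 d = 224,640 Wh = 224.6 kWh
electric oven: 2490 W × 14.2 h × 30 d = 1,060,740 Wh = 1,061 kWh
LED light strip: 10.8 W × 2.67 h × 30 d = 865 Wh = 0.8651 kWh
television: 107.5 W × 14 h × 30 d = 45,150 Wh = 45.15 kWh
refrigerator: 84.65 W × 9.1 h × 30 d = 23,109 Wh = 23.11 kWh
induction cooktop: 3536 W × 9.7 h × 30 d = 1,028,976 Wh = 1,029 kWh
Total energy = 224.6 + 1,061 + 0.8651 + 45.15 + 23.11 + 1,029 = 2,383 kWh
Cost = 2,383 kWh × €0.214 = €510.06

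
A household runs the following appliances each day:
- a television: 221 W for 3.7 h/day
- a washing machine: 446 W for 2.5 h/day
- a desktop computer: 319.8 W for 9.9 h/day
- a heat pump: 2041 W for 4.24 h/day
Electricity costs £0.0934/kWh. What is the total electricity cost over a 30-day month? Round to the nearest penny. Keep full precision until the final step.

television: 221 W × 3.7 h × 30 d = 24,531 Wh = 24.53 kWh
washing machine: 446 W × 2.5 h × 30 d = 33,450 Wh = 33.45 kWh
desktop computer: 319.8 W × 9.9 h × 30 d = 94,981 Wh = 94.98 kWh
heat pump: 2041 W × 4.24 h × 30 d = 259,615 Wh = 259.6 kWh
Total energy = 24.53 + 33.45 + 94.98 + 259.6 = 412.6 kWh
Cost = 412.6 kWh × £0.0934 = £38.53

£38.53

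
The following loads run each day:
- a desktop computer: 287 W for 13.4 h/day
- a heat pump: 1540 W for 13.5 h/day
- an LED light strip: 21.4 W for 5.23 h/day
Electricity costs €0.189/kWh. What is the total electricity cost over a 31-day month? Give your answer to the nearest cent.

€145.00

desktop computer: 287 W × 13.4 h × 31 d = 119,220 Wh = 119.2 kWh
heat pump: 1540 W × 13.5 h × 31 d = 644,490 Wh = 644.5 kWh
LED light strip: 21.4 W × 5.23 h × 31 d = 3,470 Wh = 3.47 kWh
Total energy = 119.2 + 644.5 + 3.47 = 767.2 kWh
Cost = 767.2 kWh × €0.189 = €145.00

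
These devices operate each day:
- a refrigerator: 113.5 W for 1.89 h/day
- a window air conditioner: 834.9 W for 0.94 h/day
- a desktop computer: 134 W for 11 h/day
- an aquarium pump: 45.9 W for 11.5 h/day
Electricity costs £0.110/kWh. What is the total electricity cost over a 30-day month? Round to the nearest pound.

£10

refrigerator: 113.5 W × 1.89 h × 30 d = 6,435 Wh = 6.435 kWh
window air conditioner: 834.9 W × 0.94 h × 30 d = 23,544 Wh = 23.54 kWh
desktop computer: 134 W × 11 h × 30 d = 44,220 Wh = 44.22 kWh
aquarium pump: 45.9 W × 11.5 h × 30 d = 15,836 Wh = 15.84 kWh
Total energy = 6.435 + 23.54 + 44.22 + 15.84 = 90.04 kWh
Cost = 90.04 kWh × £0.110 = £9.90 ≈ £10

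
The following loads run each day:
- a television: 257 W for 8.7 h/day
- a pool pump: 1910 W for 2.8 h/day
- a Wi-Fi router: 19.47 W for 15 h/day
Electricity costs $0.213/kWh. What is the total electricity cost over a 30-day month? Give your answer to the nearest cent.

$50.33

television: 257 W × 8.7 h × 30 d = 67,077 Wh = 67.08 kWh
pool pump: 1910 W × 2.8 h × 30 d = 160,440 Wh = 160.4 kWh
Wi-Fi router: 19.47 W × 15 h × 30 d = 8,761 Wh = 8.761 kWh
Total energy = 67.08 + 160.4 + 8.761 = 236.3 kWh
Cost = 236.3 kWh × $0.213 = $50.33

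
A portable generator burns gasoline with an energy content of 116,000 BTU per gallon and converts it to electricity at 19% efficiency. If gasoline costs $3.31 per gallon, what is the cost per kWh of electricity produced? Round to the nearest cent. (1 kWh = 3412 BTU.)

$0.51

Electrical output per gallon = 116,000 BTU × 0.19 / 3412 BTU/kWh = 6.46 kWh
Cost per kWh = $3.31 / 6.46 kWh = $0.512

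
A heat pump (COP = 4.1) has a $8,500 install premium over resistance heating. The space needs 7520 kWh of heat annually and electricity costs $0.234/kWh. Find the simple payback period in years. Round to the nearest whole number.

6 years

Resistance: 7520 kWh × $0.234 = $1,759.68/yr
Heat pump: 7520 / 4.1 = 1834 kWh in → × $0.234 = $429.19/yr
Annual savings = $1,330.49
Payback = $8,500 / $1,330.49 = 6.39 years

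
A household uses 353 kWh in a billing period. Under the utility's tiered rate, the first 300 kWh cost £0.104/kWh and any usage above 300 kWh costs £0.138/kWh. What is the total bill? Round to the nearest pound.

First 300 kWh × £0.104 = £31.20
Remaining 53 kWh × £0.138 = £7.31
Total = £38.51 ≈ £39

£39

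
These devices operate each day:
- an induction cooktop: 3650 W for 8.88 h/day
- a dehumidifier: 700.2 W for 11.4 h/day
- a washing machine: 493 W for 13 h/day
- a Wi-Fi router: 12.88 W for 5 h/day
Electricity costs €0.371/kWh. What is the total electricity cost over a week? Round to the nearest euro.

€122

induction cooktop: 3650 W × 8.88 h × 7 d = 226,884 Wh = 226.9 kWh
dehumidifier: 700.2 W × 11.4 h × 7 d = 55,876 Wh = 55.88 kWh
washing machine: 493 W × 13 h × 7 d = 44,863 Wh = 44.86 kWh
Wi-Fi router: 12.88 W × 5 h × 7 d = 451 Wh = 0.4508 kWh
Total energy = 226.9 + 55.88 + 44.86 + 0.4508 = 328.1 kWh
Cost = 328.1 kWh × €0.371 = €121.72 ≈ €122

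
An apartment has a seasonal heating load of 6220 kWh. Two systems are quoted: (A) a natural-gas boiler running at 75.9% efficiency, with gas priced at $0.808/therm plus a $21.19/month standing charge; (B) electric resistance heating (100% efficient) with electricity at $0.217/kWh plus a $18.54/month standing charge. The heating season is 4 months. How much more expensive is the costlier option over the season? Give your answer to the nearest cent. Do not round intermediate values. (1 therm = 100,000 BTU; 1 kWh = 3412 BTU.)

Heat load = 6220 kWh × 3412 = 21,222,640 BTU
Gas: input = 21,222,640 / 0.759 = 27,961,318 BTU = 279.6 therm → 279.6 × $0.808 = $225.93; + 4 × $21.19 standing = $310.69
Electric: 21,222,640 BTU / 3412 = 6,220 kWh → × $0.217 = $1,349.74; + 4 × $18.54 standing = $1,423.90
Difference = |$310.69 − $1,423.90| = $1,113.21

$1113.21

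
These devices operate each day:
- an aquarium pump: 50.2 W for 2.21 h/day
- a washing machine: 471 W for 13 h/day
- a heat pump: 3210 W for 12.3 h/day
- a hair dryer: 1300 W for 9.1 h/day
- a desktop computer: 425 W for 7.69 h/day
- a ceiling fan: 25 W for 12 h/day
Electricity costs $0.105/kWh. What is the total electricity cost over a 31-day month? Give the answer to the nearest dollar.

aquarium pump: 50.2 W × 2.21 h × 31 d = 3,439 Wh = 3.439 kWh
washing machine: 471 W × 13 h × 31 d = 189,813 Wh = 189.8 kWh
heat pump: 3210 W × 12.3 h × 31 d = 1,223,973 Wh = 1,224 kWh
hair dryer: 1300 W × 9.1 h × 31 d = 366,730 Wh = 366.7 kWh
desktop computer: 425 W × 7.69 h × 31 d = 101,316 Wh = 101.3 kWh
ceiling fan: 25 W × 12 h × 31 d = 9,300 Wh = 9.3 kWh
Total energy = 3.439 + 189.8 + 1,224 + 366.7 + 101.3 + 9.3 = 1,895 kWh
Cost = 1,895 kWh × $0.105 = $198.93 ≈ $199

$199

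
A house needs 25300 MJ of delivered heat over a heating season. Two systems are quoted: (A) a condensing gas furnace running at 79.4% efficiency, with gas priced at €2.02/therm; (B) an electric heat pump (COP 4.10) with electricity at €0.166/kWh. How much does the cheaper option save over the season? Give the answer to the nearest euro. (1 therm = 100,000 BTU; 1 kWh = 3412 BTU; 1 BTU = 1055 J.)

€326

Heat load = 25300 MJ = 25,300,000,000 J / 1055 = 23,981,043 BTU
Gas: input = 23,981,043 / 0.794 = 30,202,825 BTU = 302 therm → 302 × €2.02 = €610.10
Heat pump: 23,981,043 BTU / 3412 = 7,028 kWh heat; / 4.10 = 1,714 kWh in → × €0.166 = €284.57
Difference = |€610.10 − €284.57| = €325.53 ≈ €326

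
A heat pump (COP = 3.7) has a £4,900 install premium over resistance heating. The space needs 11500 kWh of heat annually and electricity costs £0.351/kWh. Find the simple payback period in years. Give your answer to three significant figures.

1.66 years

Resistance: 11500 kWh × £0.351 = £4,036.50/yr
Heat pump: 11500 / 3.7 = 3108 kWh in → × £0.351 = £1,090.95/yr
Annual savings = £2,945.55
Payback = £4,900 / £2,945.55 = 1.66 years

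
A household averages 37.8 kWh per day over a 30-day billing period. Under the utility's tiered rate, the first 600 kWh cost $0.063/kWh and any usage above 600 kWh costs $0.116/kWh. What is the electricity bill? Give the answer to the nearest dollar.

$100

Usage = 37.8 kWh/day × 30 days = 1134 kWh
First 600 kWh × $0.063 = $37.80
Remaining 534 kWh × $0.116 = $61.94
Total = $99.74 ≈ $100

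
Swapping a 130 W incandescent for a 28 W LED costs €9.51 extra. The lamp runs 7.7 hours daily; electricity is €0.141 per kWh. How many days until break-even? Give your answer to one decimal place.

Power saved = 130 − 28 = 102 W
Daily energy saved = 102 W × 7.7 h = 785.4 Wh = 0.7854 kWh
Daily savings = 0.7854 × €0.141 = €0.1107
Payback = €9.51 / €0.1107 per day = 85.88 days

85.9 days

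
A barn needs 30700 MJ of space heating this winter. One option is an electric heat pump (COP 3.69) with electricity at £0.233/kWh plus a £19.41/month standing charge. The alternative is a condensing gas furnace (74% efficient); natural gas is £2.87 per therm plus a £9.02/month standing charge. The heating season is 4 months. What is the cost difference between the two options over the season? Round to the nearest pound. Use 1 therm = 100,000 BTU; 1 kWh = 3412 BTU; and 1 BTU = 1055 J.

£549

Heat load = 30700 MJ = 30,700,000,000 J / 1055 = 29,099,526 BTU
Gas: input = 29,099,526 / 0.74 = 39,323,684 BTU = 393.2 therm → 393.2 × £2.87 = £1,128.59; + 4 × £9.02 standing = £1,164.67
Heat pump: 29,099,526 BTU / 3412 = 8,529 kWh heat; / 3.69 = 2,311 kWh in → × £0.233 = £538.53; + 4 × £19.41 standing = £616.17
Difference = |£1,164.67 − £616.17| = £548.50 ≈ £549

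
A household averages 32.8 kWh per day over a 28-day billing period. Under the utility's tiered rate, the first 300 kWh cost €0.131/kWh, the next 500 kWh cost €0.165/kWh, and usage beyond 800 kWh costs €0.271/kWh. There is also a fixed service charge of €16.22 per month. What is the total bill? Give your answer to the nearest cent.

Usage = 32.8 kWh/day × 28 days = 918.4 kWh
First 300 kWh × €0.131 = €39.30
Next 500 kWh × €0.165 = €82.50
Remaining 118.4 kWh × €0.271 = €32.09
Energy charge = €153.89; + service €16.22 = €170.11

€170.11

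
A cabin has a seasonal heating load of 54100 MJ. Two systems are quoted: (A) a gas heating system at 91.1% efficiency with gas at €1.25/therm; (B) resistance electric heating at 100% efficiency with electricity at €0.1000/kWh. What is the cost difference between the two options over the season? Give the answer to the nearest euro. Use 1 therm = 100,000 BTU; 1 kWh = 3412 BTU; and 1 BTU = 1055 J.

€799

Heat load = 54100 MJ = 54,100,000,000 J / 1055 = 51,279,621 BTU
Gas: input = 51,279,621 / 0.911 = 56,289,375 BTU = 562.9 therm → 562.9 × €1.25 = €703.62
Electric: 51,279,621 BTU / 3412 = 15,030 kWh → × €0.1000 = €1,502.92
Difference = |€703.62 − €1,502.92| = €799.30 ≈ €799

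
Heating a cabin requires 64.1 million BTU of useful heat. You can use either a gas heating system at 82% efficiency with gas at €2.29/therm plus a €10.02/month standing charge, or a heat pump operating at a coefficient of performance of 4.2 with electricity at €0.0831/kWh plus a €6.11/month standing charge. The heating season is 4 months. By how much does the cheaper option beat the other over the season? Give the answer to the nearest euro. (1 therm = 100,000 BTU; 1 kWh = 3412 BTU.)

€1434

Heat load = 64.1 × 10⁶ BTU = 64,100,000 BTU
Gas: input = 64,100,000 / 0.82 = 78,170,732 BTU = 781.7 therm → 781.7 × €2.29 = €1,790.11; + 4 × €10.02 standing = €1,830.19
Heat pump: 64,100,000 BTU / 3412 = 18,790 kWh heat; / 4.2 = 4,473 kWh in → × €0.0831 = €371.71; + 4 × €6.11 standing = €396.15
Difference = |€1,830.19 − €396.15| = €1,434.04 ≈ €1434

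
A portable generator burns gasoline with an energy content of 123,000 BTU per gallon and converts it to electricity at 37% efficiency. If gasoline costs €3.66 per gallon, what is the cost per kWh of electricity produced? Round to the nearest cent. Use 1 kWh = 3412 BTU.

€0.27

Electrical output per gallon = 123,000 BTU × 0.37 / 3412 BTU/kWh = 13.34 kWh
Cost per kWh = €3.66 / 13.34 kWh = €0.274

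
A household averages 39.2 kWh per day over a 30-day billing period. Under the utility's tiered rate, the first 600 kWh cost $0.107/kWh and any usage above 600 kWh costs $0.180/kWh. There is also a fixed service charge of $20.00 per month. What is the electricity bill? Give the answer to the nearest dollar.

$188

Usage = 39.2 kWh/day × 30 days = 1176 kWh
First 600 kWh × $0.107 = $64.20
Remaining 576 kWh × $0.180 = $103.68
Energy charge = $167.88; + service $20.00 = $187.88 ≈ $188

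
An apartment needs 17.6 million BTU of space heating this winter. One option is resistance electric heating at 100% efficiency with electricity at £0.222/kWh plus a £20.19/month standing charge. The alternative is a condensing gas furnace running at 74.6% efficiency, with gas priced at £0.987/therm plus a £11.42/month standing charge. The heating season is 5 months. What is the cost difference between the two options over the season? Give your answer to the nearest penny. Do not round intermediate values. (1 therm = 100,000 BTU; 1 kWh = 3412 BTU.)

Heat load = 17.6 × 10⁶ BTU = 17,600,000 BTU
Gas: input = 17,600,000 / 0.746 = 23,592,493 BTU = 235.9 therm → 235.9 × £0.987 = £232.86; + 5 × £11.42 standing = £289.96
Electric: 17,600,000 BTU / 3412 = 5,158 kWh → × £0.222 = £1,145.13; + 5 × £20.19 standing = £1,246.08
Difference = |£289.96 − £1,246.08| = £956.13

£956.13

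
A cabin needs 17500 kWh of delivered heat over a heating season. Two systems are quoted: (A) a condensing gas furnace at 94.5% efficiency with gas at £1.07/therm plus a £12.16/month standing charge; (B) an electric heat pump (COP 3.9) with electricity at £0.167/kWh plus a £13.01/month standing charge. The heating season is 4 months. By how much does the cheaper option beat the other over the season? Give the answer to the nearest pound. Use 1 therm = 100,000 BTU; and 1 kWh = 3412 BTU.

£77

Heat load = 17500 kWh × 3412 = 59,710,000 BTU
Gas: input = 59,710,000 / 0.945 = 63,185,185 BTU = 631.9 therm → 631.9 × £1.07 = £676.08; + 4 × £12.16 standing = £724.72
Heat pump: 59,710,000 BTU / 3412 = 17,500 kWh heat; / 3.9 = 4,487 kWh in → × £0.167 = £749.36; + 4 × £13.01 standing = £801.40
Difference = |£724.72 − £801.40| = £76.68 ≈ £77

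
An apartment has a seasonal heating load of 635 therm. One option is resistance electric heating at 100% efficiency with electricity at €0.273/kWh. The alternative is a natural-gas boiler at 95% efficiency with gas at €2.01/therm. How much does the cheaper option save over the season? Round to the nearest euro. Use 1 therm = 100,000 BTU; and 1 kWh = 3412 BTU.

€3737

Heat load = 635 therm × 100,000 = 63,500,000 BTU
Gas: input = 63,500,000 / 0.950 = 66,842,105 BTU = 668.4 therm → 668.4 × €2.01 = €1,343.53
Electric: 63,500,000 BTU / 3412 = 18,610 kWh → × €0.273 = €5,080.74
Difference = |€1,343.53 − €5,080.74| = €3,737.22 ≈ €3737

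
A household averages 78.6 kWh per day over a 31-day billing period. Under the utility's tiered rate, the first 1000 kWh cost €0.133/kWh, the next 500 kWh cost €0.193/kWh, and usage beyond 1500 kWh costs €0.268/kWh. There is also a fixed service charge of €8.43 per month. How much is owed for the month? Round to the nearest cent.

Usage = 78.6 kWh/day × 31 days = 2436.6 kWh
First 1000 kWh × €0.133 = €133.00
Next 500 kWh × €0.193 = €96.50
Remaining 936.6 kWh × €0.268 = €251.01
Energy charge = €480.51; + service €8.43 = €488.94

€488.94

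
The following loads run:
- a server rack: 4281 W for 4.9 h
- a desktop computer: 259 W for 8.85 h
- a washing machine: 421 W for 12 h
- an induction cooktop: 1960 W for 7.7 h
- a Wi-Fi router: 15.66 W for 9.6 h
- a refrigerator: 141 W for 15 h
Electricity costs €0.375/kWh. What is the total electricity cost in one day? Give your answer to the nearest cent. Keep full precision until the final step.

server rack: 4281 W × 4.9 h = 20,977 Wh = 20.98 kWh
desktop computer: 259 W × 8.85 h = 2,292 Wh = 2.292 kWh
washing machine: 421 W × 12 h = 5,052 Wh = 5.052 kWh
induction cooktop: 1960 W × 7.7 h = 15,092 Wh = 15.09 kWh
Wi-Fi router: 15.66 W × 9.6 h = 150 Wh = 0.1503 kWh
refrigerator: 141 W × 15 h = 2,115 Wh = 2.115 kWh
Total energy = 20.98 + 2.292 + 5.052 + 15.09 + 0.1503 + 2.115 = 45.68 kWh
Cost = 45.68 kWh × €0.375 = €17.13

€17.13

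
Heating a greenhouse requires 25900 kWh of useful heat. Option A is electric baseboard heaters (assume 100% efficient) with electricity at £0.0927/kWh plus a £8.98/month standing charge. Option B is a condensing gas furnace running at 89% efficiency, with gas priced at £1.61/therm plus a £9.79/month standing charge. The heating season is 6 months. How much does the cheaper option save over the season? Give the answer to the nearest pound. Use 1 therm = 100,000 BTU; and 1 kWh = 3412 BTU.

Heat load = 25900 kWh × 3412 = 88,370,800 BTU
Gas: input = 88,370,800 / 0.89 = 99,293,034 BTU = 992.9 therm → 992.9 × £1.61 = £1,598.62; + 6 × £9.79 standing = £1,657.36
Electric: 88,370,800 BTU / 3412 = 25,900 kWh → × £0.0927 = £2,400.93; + 6 × £8.98 standing = £2,454.81
Difference = |£1,657.36 − £2,454.81| = £797.45 ≈ £797

£797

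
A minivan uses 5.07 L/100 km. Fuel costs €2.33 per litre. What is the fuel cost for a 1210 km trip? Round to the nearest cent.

Fuel = 5.07 L/100 km × 1210 km / 100 = 61.35 L
Cost = 61.35 L × €2.33/L = €142.94

€142.94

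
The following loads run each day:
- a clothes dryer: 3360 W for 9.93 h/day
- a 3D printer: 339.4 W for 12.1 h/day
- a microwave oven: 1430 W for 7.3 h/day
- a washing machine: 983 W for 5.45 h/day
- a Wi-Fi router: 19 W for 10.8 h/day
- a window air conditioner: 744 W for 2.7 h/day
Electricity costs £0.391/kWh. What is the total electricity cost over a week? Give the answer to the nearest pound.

clothes dryer: 3360 W × 9.93 h × 7 d = 233,554 Wh = 233.6 kWh
3D printer: 339.4 W × 12.1 h × 7 d = 28,747 Wh = 28.75 kWh
microwave oven: 1430 W × 7.3 h × 7 d = 73,073 Wh = 73.07 kWh
washing machine: 983 W × 5.45 h × 7 d = 37,501 Wh = 37.5 kWh
Wi-Fi router: 19 W × 10.8 h × 7 d = 1,436 Wh = 1.436 kWh
window air conditioner: 744 W × 2.7 h × 7 d = 14,062 Wh = 14.06 kWh
Total energy = 233.6 + 28.75 + 73.07 + 37.5 + 1.436 + 14.06 = 388.4 kWh
Cost = 388.4 kWh × £0.391 = £151.85 ≈ £152

£152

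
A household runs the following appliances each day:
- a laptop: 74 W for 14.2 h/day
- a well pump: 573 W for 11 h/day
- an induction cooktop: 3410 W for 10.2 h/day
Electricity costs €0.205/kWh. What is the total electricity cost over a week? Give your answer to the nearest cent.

laptop: 74 W × 14.2 h × 7 d = 7,356 Wh = 7.356 kWh
well pump: 573 W × 11 h × 7 d = 44,121 Wh = 44.12 kWh
induction cooktop: 3410 W × 10.2 h × 7 d = 243,474 Wh = 243.5 kWh
Total energy = 7.356 + 44.12 + 243.5 = 295 kWh
Cost = 295 kWh × €0.205 = €60.46

€60.46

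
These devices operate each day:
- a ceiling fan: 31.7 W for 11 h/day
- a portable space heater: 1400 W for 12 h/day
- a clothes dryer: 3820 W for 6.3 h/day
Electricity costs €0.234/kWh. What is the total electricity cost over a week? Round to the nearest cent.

€67.51

ceiling fan: 31.7 W × 11 h × 7 d = 2,441 Wh = 2.441 kWh
portable space heater: 1400 W × 12 h × 7 d = 117,600 Wh = 117.6 kWh
clothes dryer: 3820 W × 6.3 h × 7 d = 168,462 Wh = 168.5 kWh
Total energy = 2.441 + 117.6 + 168.5 = 288.5 kWh
Cost = 288.5 kWh × €0.234 = €67.51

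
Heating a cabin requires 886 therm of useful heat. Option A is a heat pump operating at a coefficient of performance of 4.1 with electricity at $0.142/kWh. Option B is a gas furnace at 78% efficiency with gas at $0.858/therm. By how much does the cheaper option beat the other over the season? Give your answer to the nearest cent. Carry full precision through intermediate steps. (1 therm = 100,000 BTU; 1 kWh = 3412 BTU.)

Heat load = 886 therm × 100,000 = 88,600,000 BTU
Gas: input = 88,600,000 / 0.78 = 113,589,744 BTU = 1,136 therm → 1,136 × $0.858 = $974.60
Heat pump: 88,600,000 BTU / 3412 = 25,970 kWh heat; / 4.1 = 6,333 kWh in → × $0.142 = $899.35
Difference = |$974.60 − $899.35| = $75.25

$75.25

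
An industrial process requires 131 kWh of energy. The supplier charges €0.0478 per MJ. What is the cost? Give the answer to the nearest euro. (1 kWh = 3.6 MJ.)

131 kWh × (3.6 MJ/kWh) = 471.6 MJ
Cost = 471.6 MJ × €0.0478/MJ = €22.54 ≈ €23

€23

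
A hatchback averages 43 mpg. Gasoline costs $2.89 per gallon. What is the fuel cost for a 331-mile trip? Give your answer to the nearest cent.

Fuel = 331 mi / 43 mpg = 7.698 gal
Cost = 7.698 gal × $2.89/gal = $22.25

$22.25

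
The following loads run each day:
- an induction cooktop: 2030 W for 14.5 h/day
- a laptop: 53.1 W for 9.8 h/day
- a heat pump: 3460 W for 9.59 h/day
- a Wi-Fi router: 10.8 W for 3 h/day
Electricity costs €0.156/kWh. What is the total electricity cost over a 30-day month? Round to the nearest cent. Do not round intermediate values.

€295.63

induction cooktop: 2030 W × 14.5 h × 30 d = 883,050 Wh = 883 kWh
laptop: 53.1 W × 9.8 h × 30 d = 15,611 Wh = 15.61 kWh
heat pump: 3460 W × 9.59 h × 30 d = 995,442 Wh = 995.4 kWh
Wi-Fi router: 10.8 W × 3 h × 30 d = 972 Wh = 0.972 kWh
Total energy = 883 + 15.61 + 995.4 + 0.972 = 1,895 kWh
Cost = 1,895 kWh × €0.156 = €295.63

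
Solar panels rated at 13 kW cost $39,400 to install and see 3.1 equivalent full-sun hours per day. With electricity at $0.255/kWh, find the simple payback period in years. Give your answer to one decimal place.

Daily generation = 13 kW × 3.1 h = 40.3 kWh
Annual generation = 40.3 × 365 = 14710 kWh
Annual savings = 14710 × $0.255 = $3,750.92
Payback = $39,400 / $3,750.92 = 10.5 years

10.5 years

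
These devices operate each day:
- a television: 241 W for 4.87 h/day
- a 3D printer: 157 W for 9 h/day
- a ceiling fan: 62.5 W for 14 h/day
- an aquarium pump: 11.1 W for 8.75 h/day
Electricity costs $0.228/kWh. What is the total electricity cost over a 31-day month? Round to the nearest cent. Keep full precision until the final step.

$25.15

television: 241 W × 4.87 h × 31 d = 36,384 Wh = 36.38 kWh
3D printer: 157 W × 9 h × 31 d = 43,803 Wh = 43.8 kWh
ceiling fan: 62.5 W × 14 h × 31 d = 27,125 Wh = 27.12 kWh
aquarium pump: 11.1 W × 8.75 h × 31 d = 3,011 Wh = 3.011 kWh
Total energy = 36.38 + 43.8 + 27.12 + 3.011 = 110.3 kWh
Cost = 110.3 kWh × $0.228 = $25.15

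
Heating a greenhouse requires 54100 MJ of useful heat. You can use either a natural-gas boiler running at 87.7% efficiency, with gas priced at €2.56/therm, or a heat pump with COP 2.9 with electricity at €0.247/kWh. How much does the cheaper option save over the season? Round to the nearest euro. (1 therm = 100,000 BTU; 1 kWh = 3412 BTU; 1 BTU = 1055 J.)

€217

Heat load = 54100 MJ = 54,100,000,000 J / 1055 = 51,279,621 BTU
Gas: input = 51,279,621 / 0.877 = 58,471,632 BTU = 584.7 therm → 584.7 × €2.56 = €1,496.87
Heat pump: 51,279,621 BTU / 3412 = 15,030 kWh heat; / 2.9 = 5,182 kWh in → × €0.247 = €1,280.07
Difference = |€1,496.87 − €1,280.07| = €216.80 ≈ €217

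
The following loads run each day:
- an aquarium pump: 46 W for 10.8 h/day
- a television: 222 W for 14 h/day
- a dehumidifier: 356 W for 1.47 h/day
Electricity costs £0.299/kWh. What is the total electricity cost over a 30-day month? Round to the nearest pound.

£37

aquarium pump: 46 W × 10.8 h × 30 d = 14,904 Wh = 14.9 kWh
television: 222 W × 14 h × 30 d = 93,240 Wh = 93.24 kWh
dehumidifier: 356 W × 1.47 h × 30 d = 15,700 Wh = 15.7 kWh
Total energy = 14.9 + 93.24 + 15.7 = 123.8 kWh
Cost = 123.8 kWh × £0.299 = £37.03 ≈ £37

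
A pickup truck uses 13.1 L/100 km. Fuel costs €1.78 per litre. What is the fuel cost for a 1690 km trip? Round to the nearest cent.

€394.07

Fuel = 13.1 L/100 km × 1690 km / 100 = 221.4 L
Cost = 221.4 L × €1.78/L = €394.07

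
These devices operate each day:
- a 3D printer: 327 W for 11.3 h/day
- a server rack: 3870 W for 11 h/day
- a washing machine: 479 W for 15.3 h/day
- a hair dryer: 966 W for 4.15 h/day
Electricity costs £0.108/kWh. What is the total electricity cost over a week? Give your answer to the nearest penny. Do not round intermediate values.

£43.55

3D printer: 327 W × 11.3 h × 7 d = 25,866 Wh = 25.87 kWh
server rack: 3870 W × 11 h × 7 d = 297,990 Wh = 298 kWh
washing machine: 479 W × 15.3 h × 7 d = 51,301 Wh = 51.3 kWh
hair dryer: 966 W × 4.15 h × 7 d = 28,062 Wh = 28.06 kWh
Total energy = 25.87 + 298 + 51.3 + 28.06 = 403.2 kWh
Cost = 403.2 kWh × £0.108 = £43.55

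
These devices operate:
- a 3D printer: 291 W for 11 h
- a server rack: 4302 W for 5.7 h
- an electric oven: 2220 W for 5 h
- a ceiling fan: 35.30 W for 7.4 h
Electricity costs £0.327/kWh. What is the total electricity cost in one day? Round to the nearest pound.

3D printer: 291 W × 11 h = 3,201 Wh = 3.201 kWh
server rack: 4302 W × 5.7 h = 24,521 Wh = 24.52 kWh
electric oven: 2220 W × 5 h = 11,100 Wh = 11.1 kWh
ceiling fan: 35.30 W × 7.4 h = 261 Wh = 0.2612 kWh
Total energy = 3.201 + 24.52 + 11.1 + 0.2612 = 39.08 kWh
Cost = 39.08 kWh × £0.327 = £12.78 ≈ £13

£13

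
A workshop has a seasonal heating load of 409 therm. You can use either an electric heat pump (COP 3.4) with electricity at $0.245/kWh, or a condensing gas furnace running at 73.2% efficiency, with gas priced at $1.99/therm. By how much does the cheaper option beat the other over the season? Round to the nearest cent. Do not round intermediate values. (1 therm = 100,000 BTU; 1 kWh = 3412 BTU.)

$248.12

Heat load = 409 therm × 100,000 = 40,900,000 BTU
Gas: input = 40,900,000 / 0.732 = 55,874,317 BTU = 558.7 therm → 558.7 × $1.99 = $1,111.90
Heat pump: 40,900,000 BTU / 3412 = 11,990 kWh heat; / 3.4 = 3,526 kWh in → × $0.245 = $863.78
Difference = |$1,111.90 − $863.78| = $248.12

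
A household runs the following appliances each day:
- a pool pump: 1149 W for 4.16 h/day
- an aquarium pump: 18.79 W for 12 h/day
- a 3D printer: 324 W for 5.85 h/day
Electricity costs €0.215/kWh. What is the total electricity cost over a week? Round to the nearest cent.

pool pump: 1149 W × 4.16 h × 7 d = 33,459 Wh = 33.46 kWh
aquarium pump: 18.79 W × 12 h × 7 d = 1,578 Wh = 1.578 kWh
3D printer: 324 W × 5.85 h × 7 d = 13,268 Wh = 13.27 kWh
Total energy = 33.46 + 1.578 + 13.27 = 48.31 kWh
Cost = 48.31 kWh × €0.215 = €10.39

€10.39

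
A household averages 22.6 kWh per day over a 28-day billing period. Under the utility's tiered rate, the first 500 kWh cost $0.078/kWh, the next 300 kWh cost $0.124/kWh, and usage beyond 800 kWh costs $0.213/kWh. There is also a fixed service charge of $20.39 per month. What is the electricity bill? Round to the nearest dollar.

$76

Usage = 22.6 kWh/day × 28 days = 632.8 kWh
First 500 kWh × $0.078 = $39.00
Next 132.8 kWh × $0.124 = $16.47
Remaining tier: 0 kWh (not reached)
Energy charge = $55.47; + service $20.39 = $75.86 ≈ $76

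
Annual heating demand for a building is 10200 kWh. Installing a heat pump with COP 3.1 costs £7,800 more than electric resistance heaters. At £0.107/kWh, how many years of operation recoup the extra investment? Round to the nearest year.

11 years

Resistance: 10200 kWh × £0.107 = £1,091.40/yr
Heat pump: 10200 / 3.1 = 3290 kWh in → × £0.107 = £352.06/yr
Annual savings = £739.34
Payback = £7,800 / £739.34 = 10.6 years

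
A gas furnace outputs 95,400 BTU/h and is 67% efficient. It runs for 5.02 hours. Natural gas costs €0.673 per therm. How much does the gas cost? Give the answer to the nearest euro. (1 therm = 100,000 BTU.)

€5

Heat delivered = 95,400 BTU/h × 5.02 h = 478,908 BTU
Gas input = 478,908 / 0.67 = 714,788 BTU
= 714,788 / 100,000 = 7.148 therm
Cost = 7.148 × €0.673/therm = €4.81 ≈ €5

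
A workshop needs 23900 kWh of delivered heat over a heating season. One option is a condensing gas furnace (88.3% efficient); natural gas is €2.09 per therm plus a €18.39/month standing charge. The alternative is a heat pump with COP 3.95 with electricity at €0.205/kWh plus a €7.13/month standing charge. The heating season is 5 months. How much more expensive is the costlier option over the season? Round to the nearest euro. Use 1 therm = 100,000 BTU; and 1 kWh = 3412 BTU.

Heat load = 23900 kWh × 3412 = 81,546,800 BTU
Gas: input = 81,546,800 / 0.883 = 92,351,982 BTU = 923.5 therm → 923.5 × €2.09 = €1,930.16; + 5 × €18.39 standing = €2,022.11
Heat pump: 81,546,800 BTU / 3412 = 23,900 kWh heat; / 3.95 = 6,051 kWh in → × €0.205 = €1,240.38; + 5 × €7.13 standing = €1,276.03
Difference = |€2,022.11 − €1,276.03| = €746.08 ≈ €746

€746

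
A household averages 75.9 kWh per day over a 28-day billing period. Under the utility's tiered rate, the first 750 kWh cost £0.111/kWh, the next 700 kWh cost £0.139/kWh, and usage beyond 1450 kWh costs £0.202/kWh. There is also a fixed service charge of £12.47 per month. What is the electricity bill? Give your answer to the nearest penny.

Usage = 75.9 kWh/day × 28 days = 2125.2 kWh
First 750 kWh × £0.111 = £83.25
Next 700 kWh × £0.139 = £97.30
Remaining 675.2 kWh × £0.202 = £136.39
Energy charge = £316.94; + service £12.47 = £329.41

£329.41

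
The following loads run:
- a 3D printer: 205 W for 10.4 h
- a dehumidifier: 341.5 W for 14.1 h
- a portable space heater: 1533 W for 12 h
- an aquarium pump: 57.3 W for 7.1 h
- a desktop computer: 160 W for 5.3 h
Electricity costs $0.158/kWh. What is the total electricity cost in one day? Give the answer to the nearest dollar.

$4

3D printer: 205 W × 10.4 h = 2,132 Wh = 2.132 kWh
dehumidifier: 341.5 W × 14.1 h = 4,815 Wh = 4.815 kWh
portable space heater: 1533 W × 12 h = 18,396 Wh = 18.4 kWh
aquarium pump: 57.3 W × 7.1 h = 407 Wh = 0.4068 kWh
desktop computer: 160 W × 5.3 h = 848 Wh = 0.848 kWh
Total energy = 2.132 + 4.815 + 18.4 + 0.4068 + 0.848 = 26.6 kWh
Cost = 26.6 kWh × $0.158 = $4.20 ≈ $4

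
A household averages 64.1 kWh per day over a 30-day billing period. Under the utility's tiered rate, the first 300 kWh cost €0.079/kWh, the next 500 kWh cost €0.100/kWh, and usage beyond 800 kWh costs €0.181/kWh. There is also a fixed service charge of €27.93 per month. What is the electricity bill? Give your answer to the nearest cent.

Usage = 64.1 kWh/day × 30 days = 1923 kWh
First 300 kWh × €0.079 = €23.70
Next 500 kWh × €0.100 = €50.00
Remaining 1123 kWh × €0.181 = €203.26
Energy charge = €276.96; + service €27.93 = €304.89

€304.89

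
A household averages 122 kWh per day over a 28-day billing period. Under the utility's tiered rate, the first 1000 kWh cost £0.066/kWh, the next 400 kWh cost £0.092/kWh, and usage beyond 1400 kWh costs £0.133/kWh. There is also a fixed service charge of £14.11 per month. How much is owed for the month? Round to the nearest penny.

Usage = 122 kWh/day × 28 days = 3416 kWh
First 1000 kWh × £0.066 = £66.00
Next 400 kWh × £0.092 = £36.80
Remaining 2016 kWh × £0.133 = £268.13
Energy charge = £370.93; + service £14.11 = £385.04

£385.04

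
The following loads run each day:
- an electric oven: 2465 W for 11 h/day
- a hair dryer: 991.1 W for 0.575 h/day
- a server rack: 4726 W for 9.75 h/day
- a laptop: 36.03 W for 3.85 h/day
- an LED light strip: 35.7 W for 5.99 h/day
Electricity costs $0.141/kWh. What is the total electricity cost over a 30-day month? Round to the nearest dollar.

electric oven: 2465 W × 11 h × 30 d = 813,450 Wh = 813.5 kWh
hair dryer: 991.1 W × 0.575 h × 30 d = 17,096 Wh = 17.1 kWh
server rack: 4726 W × 9.75 h × 30 d = 1,382,355 Wh = 1,382 kWh
laptop: 36.03 W × 3.85 h × 30 d = 4,161 Wh = 4.161 kWh
LED light strip: 35.7 W × 5.99 h × 30 d = 6,415 Wh = 6.415 kWh
Total energy = 813.5 + 17.1 + 1,382 + 4.161 + 6.415 = 2,223 kWh
Cost = 2,223 kWh × $0.141 = $313.51 ≈ $314

$314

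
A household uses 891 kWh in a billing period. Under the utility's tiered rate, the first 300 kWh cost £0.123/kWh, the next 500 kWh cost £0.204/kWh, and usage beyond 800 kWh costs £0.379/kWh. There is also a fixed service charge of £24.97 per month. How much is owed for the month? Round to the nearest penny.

First 300 kWh × £0.123 = £36.90
Next 500 kWh × £0.204 = £102.00
Remaining 91 kWh × £0.379 = £34.49
Energy charge = £173.39; + service £24.97 = £198.36

£198.36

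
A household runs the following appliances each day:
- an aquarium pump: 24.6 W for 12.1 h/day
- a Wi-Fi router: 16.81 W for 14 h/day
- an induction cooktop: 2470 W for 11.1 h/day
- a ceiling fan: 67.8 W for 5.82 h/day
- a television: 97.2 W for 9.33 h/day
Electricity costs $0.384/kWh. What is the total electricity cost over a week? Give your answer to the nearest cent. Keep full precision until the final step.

$78.63

aquarium pump: 24.6 W × 12.1 h × 7 d = 2,084 Wh = 2.084 kWh
Wi-Fi router: 16.81 W × 14 h × 7 d = 1,647 Wh = 1.647 kWh
induction cooktop: 2470 W × 11.1 h × 7 d = 191,919 Wh = 191.9 kWh
ceiling fan: 67.8 W × 5.82 h × 7 d = 2,762 Wh = 2.762 kWh
television: 97.2 W × 9.33 h × 7 d = 6,348 Wh = 6.348 kWh
Total energy = 2.084 + 1.647 + 191.9 + 2.762 + 6.348 = 204.8 kWh
Cost = 204.8 kWh × $0.384 = $78.63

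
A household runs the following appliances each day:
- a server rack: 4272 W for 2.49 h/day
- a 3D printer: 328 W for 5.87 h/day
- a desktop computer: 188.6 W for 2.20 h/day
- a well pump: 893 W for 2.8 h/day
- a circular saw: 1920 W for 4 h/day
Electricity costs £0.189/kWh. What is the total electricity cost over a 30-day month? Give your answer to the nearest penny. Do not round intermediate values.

£131.31

server rack: 4272 W × 2.49 h × 30 d = 319,118 Wh = 319.1 kWh
3D printer: 328 W × 5.87 h × 30 d = 57,761 Wh = 57.76 kWh
desktop computer: 188.6 W × 2.20 h × 30 d = 12,448 Wh = 12.45 kWh
well pump: 893 W × 2.8 h × 30 d = 75,012 Wh = 75.01 kWh
circular saw: 1920 W × 4 h × 30 d = 230,400 Wh = 230.4 kWh
Total energy = 319.1 + 57.76 + 12.45 + 75.01 + 230.4 = 694.7 kWh
Cost = 694.7 kWh × £0.189 = £131.31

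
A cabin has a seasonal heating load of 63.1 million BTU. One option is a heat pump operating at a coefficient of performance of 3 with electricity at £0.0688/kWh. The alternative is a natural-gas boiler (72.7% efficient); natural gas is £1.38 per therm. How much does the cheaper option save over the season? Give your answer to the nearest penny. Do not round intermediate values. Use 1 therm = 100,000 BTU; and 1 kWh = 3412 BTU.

£773.65

Heat load = 63.1 × 10⁶ BTU = 63,100,000 BTU
Gas: input = 63,100,000 / 0.727 = 86,795,048 BTU = 868 therm → 868 × £1.38 = £1,197.77
Heat pump: 63,100,000 BTU / 3412 = 18,490 kWh heat; / 3 = 6,165 kWh in → × £0.0688 = £424.12
Difference = |£1,197.77 − £424.12| = £773.65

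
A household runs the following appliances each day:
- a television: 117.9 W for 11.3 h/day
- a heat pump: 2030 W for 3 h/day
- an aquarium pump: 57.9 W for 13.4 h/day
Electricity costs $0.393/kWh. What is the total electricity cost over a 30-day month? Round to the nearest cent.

$96.66

television: 117.9 W × 11.3 h × 30 d = 39,968 Wh = 39.97 kWh
heat pump: 2030 W × 3 h × 30 d = 182,700 Wh = 182.7 kWh
aquarium pump: 57.9 W × 13.4 h × 30 d = 23,276 Wh = 23.28 kWh
Total energy = 39.97 + 182.7 + 23.28 = 245.9 kWh
Cost = 245.9 kWh × $0.393 = $96.66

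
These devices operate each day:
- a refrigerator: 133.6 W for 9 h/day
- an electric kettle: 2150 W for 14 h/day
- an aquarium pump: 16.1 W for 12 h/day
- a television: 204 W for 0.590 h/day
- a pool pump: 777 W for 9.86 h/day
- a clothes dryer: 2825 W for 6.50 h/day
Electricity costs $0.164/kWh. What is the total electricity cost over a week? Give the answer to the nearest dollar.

refrigerator: 133.6 W × 9 h × 7 d = 8,417 Wh = 8.417 kWh
electric kettle: 2150 W × 14 h × 7 d = 210,700 Wh = 210.7 kWh
aquarium pump: 16.1 W × 12 h × 7 d = 1,352 Wh = 1.352 kWh
television: 204 W × 0.590 h × 7 d = 843 Wh = 0.8425 kWh
pool pump: 777 W × 9.86 h × 7 d = 53,629 Wh = 53.63 kWh
clothes dryer: 2825 W × 6.50 h × 7 d = 128,538 Wh = 128.5 kWh
Total energy = 8.417 + 210.7 + 1.352 + 0.8425 + 53.63 + 128.5 = 403.5 kWh
Cost = 403.5 kWh × $0.164 = $66.17 ≈ $66

$66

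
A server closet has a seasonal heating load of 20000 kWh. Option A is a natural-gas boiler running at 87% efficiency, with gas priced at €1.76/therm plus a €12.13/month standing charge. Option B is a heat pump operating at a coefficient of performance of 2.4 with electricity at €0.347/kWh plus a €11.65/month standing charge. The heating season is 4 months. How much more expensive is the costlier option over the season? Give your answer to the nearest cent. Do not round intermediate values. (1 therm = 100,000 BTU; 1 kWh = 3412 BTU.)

Heat load = 20000 kWh × 3412 = 68,240,000 BTU
Gas: input = 68,240,000 / 0.87 = 78,436,782 BTU = 784.4 therm → 784.4 × €1.76 = €1,380.49; + 4 × €12.13 standing = €1,429.01
Heat pump: 68,240,000 BTU / 3412 = 20,000 kWh heat; / 2.4 = 8,333 kWh in → × €0.347 = €2,891.67; + 4 × €11.65 standing = €2,938.27
Difference = |€1,429.01 − €2,938.27| = €1,509.26

€1509.26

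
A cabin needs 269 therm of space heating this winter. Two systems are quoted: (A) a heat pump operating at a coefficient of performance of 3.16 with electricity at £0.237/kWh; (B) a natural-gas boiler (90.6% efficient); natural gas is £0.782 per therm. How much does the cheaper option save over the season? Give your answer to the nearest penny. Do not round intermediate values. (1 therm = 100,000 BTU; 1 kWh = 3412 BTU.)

£359.11

Heat load = 269 therm × 100,000 = 26,900,000 BTU
Gas: input = 26,900,000 / 0.906 = 29,690,949 BTU = 296.9 therm → 296.9 × £0.782 = £232.18
Heat pump: 26,900,000 BTU / 3412 = 7,884 kWh heat; / 3.16 = 2,495 kWh in → × £0.237 = £591.30
Difference = |£232.18 − £591.30| = £359.11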